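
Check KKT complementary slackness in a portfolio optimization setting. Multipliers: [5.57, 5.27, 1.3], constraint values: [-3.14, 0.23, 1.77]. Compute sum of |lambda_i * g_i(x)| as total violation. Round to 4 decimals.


KKT complementary slackness check:
lambda_1 * g_1 = 5.57 * -3.14 = -17.4898
lambda_2 * g_2 = 5.27 * 0.23 = 1.2121
lambda_3 * g_3 = 1.3 * 1.77 = 2.301
Total violation = 17.4898 + 1.2121 + 2.301 = 21.0029


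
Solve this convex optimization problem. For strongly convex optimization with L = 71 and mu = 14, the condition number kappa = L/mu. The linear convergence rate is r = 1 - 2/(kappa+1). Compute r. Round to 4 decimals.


Step 1: Compute the condition number.
kappa = L/mu = 71/14 = 5.0714
Step 2: Compute the convergence rate.
r = 1 - 2/(kappa + 1) = 1 - 2*mu/(L + mu) = (L - mu)/(L + mu) = 57/85 = 0.6706


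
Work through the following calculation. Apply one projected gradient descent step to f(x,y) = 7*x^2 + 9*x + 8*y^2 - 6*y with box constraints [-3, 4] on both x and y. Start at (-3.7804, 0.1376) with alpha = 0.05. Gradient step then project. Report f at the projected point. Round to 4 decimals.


Step 1: Compute gradient at (-3.7804, 0.1376).
grad_x = 2*7*-3.7804 + 9 = -43.9256
grad_y = 2*8*0.1376 - 6 = -3.7984
Step 2: Gradient step.
x_raw = -3.7804 - 0.05*-43.9256 = -1.5841
y_raw = 0.1376 - 0.05*-3.7984 = 0.3275
Step 3: Project onto [-3, 4].
x_proj = clip(-1.5841) = -1.5841
y_proj = clip(0.3275) = 0.3275
Step 4: Evaluate f.
f(-1.5841, 0.3275) = 2.202


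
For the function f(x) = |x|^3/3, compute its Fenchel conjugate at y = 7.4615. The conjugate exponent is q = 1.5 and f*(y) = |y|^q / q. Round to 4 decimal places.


The conjugate exponent q satisfies 1/p + 1/q = 1.
p = 3, so q = 3/(3 - 1) = 1.5
|y|^q = 7.4615^1.5 = 20.3816
f*(7.4615) = 20.3816 / 1.5 = 13.5878


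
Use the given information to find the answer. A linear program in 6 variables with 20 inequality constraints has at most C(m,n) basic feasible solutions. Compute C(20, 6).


Each vertex corresponds to some choice of n active constraints out of m, so the number of vertices is at most C(m, n) = m! / (n!(m-n)!).
m = 20, n = 6
Numerator: 20 * 19 * 18 * 17 * 16 * 15
Denominator: 6! = 720
C(20, 6) = 38760


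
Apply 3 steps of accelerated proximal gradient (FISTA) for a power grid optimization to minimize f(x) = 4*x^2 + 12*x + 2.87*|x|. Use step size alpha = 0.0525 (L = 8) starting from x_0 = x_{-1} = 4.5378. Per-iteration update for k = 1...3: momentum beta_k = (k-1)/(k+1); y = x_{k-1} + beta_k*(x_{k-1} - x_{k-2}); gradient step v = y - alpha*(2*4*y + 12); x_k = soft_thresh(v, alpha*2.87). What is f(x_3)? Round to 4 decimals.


FISTA on f(x) = 4*x^2 + 12*x + 2.87*|x|
L = 8, alpha = 0.0525
Iteration 1: beta = 0.0, y = 4.5378 + 0.0*(4.5378 - 4.5378) = 4.5378
  grad(y) = 48.3024, v = y - alpha*grad = 2.0019
  prox(v) = soft_thresh(2.0019, 0.1507) = 1.8512
Iteration 2: beta = 0.3333, y = 1.8512 + 0.3333*(1.8512 - 4.5378) = 0.9557
  grad(y) = 19.6459, v = y - alpha*grad = -0.0757
  prox(v) = soft_thresh(-0.0757, 0.1507) = 0.0
Iteration 3: beta = 0.5, y = 0.0 + 0.5*(0.0 - 1.8512) = -0.9256
  grad(y) = 4.595, v = y - alpha*grad = -1.1669
  prox(v) = soft_thresh(-1.1669, 0.1507) = -1.0162
f(x_3) = 4*(-1.0162)^2 + 12*(-1.0162) + 2.87*|-1.0162| = -5.1472


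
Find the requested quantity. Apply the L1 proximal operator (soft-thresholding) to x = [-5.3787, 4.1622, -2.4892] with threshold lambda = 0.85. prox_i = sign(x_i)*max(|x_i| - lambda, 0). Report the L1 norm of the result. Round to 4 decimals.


Soft-thresholding with lambda = 0.85:
prox(-5.3787) = sign(-5.3787)*max(|-5.3787| - 0.85, 0) = -4.5287
prox(4.1622) = sign(4.1622)*max(|4.1622| - 0.85, 0) = 3.3122
prox(-2.4892) = sign(-2.4892)*max(|-2.4892| - 0.85, 0) = -1.6392
prox(x) = [-4.5287, 3.3122, -1.6392]
||prox(x)||_1 = 4.5287 + 3.3122 + 1.6392 = 9.4801


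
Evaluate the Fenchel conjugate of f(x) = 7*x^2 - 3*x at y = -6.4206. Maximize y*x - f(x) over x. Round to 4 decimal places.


f*(y) = sup_x {y*x - a*x^2 - b*x} = sup_x {(y-b)*x - a*x^2}
FOC: (y - b) - 2a*x = 0 => x* = (y - b)/(2a)
x* = (-6.4206 + 3)/(2*7) = -0.2443
f*(-6.4206) = (y-b)^2/(4a) = (-6.4206 + 3)^2/(4*7)
= 11.7005/28 = 0.4179


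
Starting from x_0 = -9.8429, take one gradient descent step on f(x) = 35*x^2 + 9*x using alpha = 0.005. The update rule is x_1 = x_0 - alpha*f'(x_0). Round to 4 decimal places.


We compute the gradient at x_0 and apply the update.
f'(x) = 70*x + 9
f'(-9.8429) = 70*-9.8429 + 9 = -680.003
x_1 = -9.8429 - 0.005*-680.003 = -6.4429


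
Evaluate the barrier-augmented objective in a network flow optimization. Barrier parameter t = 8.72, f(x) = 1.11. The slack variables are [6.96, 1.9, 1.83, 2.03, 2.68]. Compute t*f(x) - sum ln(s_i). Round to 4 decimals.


Step 1: Compute log-barrier.
ln values: [1.9402, 0.6419, 0.6043, 0.708, 0.9858]
phi = -(1.9402 + 0.6419 + 0.6043 + 0.708 + 0.9858) = -4.8802
Step 2: Compute augmented objective.
t*f(x) = 8.72*1.11 = 9.6792
Total = 9.6792 - 4.8802 = 4.799


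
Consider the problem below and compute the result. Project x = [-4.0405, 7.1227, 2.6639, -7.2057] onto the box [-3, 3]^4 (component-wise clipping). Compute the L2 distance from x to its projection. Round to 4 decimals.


Project each component onto [-3, 3].
clip(-4.0405) = -3.0, clip(7.1227) = 3.0, clip(2.6639) = 2.6639, clip(-7.2057) = -3.0
Projection = [-3.0, 3.0, 2.6639, -3.0]
Squared diffs: [1.0826, 16.9967, 0.0, 17.6879]
Distance = sqrt(35.7672) = 5.9806


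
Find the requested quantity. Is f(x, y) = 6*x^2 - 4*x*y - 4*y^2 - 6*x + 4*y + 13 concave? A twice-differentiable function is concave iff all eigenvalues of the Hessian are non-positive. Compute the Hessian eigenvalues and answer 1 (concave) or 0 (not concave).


The Hessian of f(x,y) = 6*x^2 - 4*x*y - 4*y^2 - 6*x + 4*y + 13 is:
H = [[12, -4], [-4, -8]]
Trace = 12 - 8 = 4
Determinant = 12*-8 - (-4)^2 = -112
Discriminant = (4)^2 - 4*-112 = 464.0
Eigenvalues: lambda_1 = -8.7703, lambda_2 = 12.7703
The function is not concave.

0


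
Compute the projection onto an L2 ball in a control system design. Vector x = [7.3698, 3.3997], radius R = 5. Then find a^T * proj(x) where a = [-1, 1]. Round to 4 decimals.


Step 1: Compute ||x|| (intermediates to 6 decimals).
||x|| = sqrt(7.3698^2 + 3.3997^2) = 8.116151
Step 2: Project.
Since ||x|| > R, scale = R/||x|| = 5/8.116151 = 0.616056, proj(x) = scale * x
proj(x) = [4.54021, 2.094406]
Step 3: Dot product.
a^T * proj(x) = -1*4.54021 + 1*2.094406 = -2.4458


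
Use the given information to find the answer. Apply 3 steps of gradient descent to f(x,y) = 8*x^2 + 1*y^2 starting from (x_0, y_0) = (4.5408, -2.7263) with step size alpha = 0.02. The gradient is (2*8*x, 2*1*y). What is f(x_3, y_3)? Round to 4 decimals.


Gradient descent on f(x,y) = 8*x^2 + 1*y^2.
Starting point: (4.5408, -2.7263), alpha = 0.02
Step 1: grad_x = 2*8*4.5408 = 72.6528, grad_y = 2*1*-2.7263 = -5.4526
  x_1 = 4.5408 - 0.02*72.6528 = 3.0877
  y_1 = -2.7263 - 0.02*-5.4526 = -2.6172
Step 2: grad_x = 2*8*3.0877 = 49.4039, grad_y = 2*1*-2.6172 = -5.2345
  x_2 = 3.0877 - 0.02*49.4039 = 2.0997
  y_2 = -2.6172 - 0.02*-5.2345 = -2.5126
Step 3: grad_x = 2*8*2.0997 = 33.5947, grad_y = 2*1*-2.5126 = -5.0251
  x_3 = 2.0997 - 0.02*33.5947 = 1.4278
  y_3 = -2.5126 - 0.02*-5.0251 = -2.4121
f(1.4278, -2.4121) = 8*1.4278^2 + 1*(-2.4121)^2 = 22.1263


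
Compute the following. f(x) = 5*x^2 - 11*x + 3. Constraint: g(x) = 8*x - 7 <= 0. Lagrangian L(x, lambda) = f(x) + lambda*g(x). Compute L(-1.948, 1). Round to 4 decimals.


Step 1: Evaluate f(x).
f(-1.948) = 5*(-1.948)^2 - 11*(-1.948) + 3 = 43.4015
Step 2: Evaluate g(x).
g(-1.948) = 8*-1.948 - 7 = -22.584
Step 3: Compute Lagrangian.
L = 43.4015 + 1*-22.584 = 20.8175


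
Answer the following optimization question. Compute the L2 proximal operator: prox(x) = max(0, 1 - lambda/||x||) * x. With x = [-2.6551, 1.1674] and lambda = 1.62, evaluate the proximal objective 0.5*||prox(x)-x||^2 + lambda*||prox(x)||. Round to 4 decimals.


Step 1: Compute ||x||.
||x|| = 2.9004
Step 2: Compute scaling factor.
scale = max(0, 1 - 1.62/2.9004) = 0.4415
Step 3: prox(x) = [-1.1721, 0.5154]
||prox(x)|| = 1.2804
Step 4: Proximal objective.
0.5*||prox-x||^2 = 1.3122
lambda*||prox|| = 2.0742
Total = 3.3865


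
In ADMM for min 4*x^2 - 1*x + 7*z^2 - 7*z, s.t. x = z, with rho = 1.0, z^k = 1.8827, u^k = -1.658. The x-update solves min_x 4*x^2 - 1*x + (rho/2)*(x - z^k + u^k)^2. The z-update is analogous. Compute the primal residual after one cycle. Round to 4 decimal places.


ADMM iteration with rho = 1.0, z^k = 1.8827, u^k = -1.658
Step 1: x-update.
Minimize 4*x^2 - 1*x + (1.0/2)*(x - 1.8827 - 1.658)^2
FOC: (2*4 + 1.0)*x = 1 + 1.0*(1.8827 + 1.658)
x^{k+1} = 0.5045
Step 2: z-update.
Minimize 7*z^2 - 7*z + (1.0/2)*(0.5045 - z - 1.658)^2
FOC: (2*7 + 1.0)*z = 7 + 1.0*(0.5045 - 1.658)
z^{k+1} = 0.3898
Step 3: u-update.
u^{k+1} = -1.658 + 0.5045 - 0.3898 = -1.5432
Step 4: Primal residual = |0.5045 - 0.3898| = 0.1148


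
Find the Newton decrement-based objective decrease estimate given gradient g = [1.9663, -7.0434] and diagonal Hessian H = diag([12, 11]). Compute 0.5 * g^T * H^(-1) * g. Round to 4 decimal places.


Step 1: H is diagonal, so H^(-1) * g = [0.1639, -0.6403].
Step 2: g^T H^(-1) g = sum_i g_i^2 / H_ii
  = (1.9663)^2/12 + (-7.0434)^2/11
  = 0.3222 + 4.51 = 4.8321
Step 3: Objective decrease = 0.5 * g^T H^(-1) g = 2.4161


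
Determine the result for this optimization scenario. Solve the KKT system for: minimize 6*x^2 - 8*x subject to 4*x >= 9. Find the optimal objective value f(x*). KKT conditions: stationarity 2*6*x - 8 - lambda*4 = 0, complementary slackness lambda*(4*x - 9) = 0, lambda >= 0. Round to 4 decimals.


Step 1: Try lambda = 0 (constraint inactive).
x_unc = 8/(2*6) = 0.6667
Check: 4*0.6667 = 2.6668 < 9 -- violated!
Step 2: Constraint must be active: 4*x = 9
x* = 9/4 = 2.25
lambda = (2*6*2.25 - 8)/4 = 4.75
Step 3: Compute optimal value.
f(x*) = 6*2.25^2 - 8*2.25 = 12.375


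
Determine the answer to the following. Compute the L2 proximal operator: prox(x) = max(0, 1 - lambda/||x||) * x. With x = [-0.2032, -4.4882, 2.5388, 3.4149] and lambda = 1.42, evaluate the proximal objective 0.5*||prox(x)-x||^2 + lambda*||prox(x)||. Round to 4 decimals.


Step 1: Compute ||x||.
||x|| = 6.1881
Step 2: Compute scaling factor.
scale = max(0, 1 - 1.42/6.1881) = 0.7705
Step 3: prox(x) = [-0.1566, -3.4583, 1.9562, 2.6313]
||prox(x)|| = 4.7681
Step 4: Proximal objective.
0.5*||prox-x||^2 = 1.0082
lambda*||prox|| = 6.7707
Total = 7.7789


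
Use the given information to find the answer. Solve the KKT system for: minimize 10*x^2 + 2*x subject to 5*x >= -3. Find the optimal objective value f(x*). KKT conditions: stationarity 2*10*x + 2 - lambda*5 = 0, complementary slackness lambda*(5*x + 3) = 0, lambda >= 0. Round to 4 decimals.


Step 1: Try lambda = 0 (constraint inactive).
Stationarity: 2*10*x + 2 = 0
x* = -2/(2*10) = -0.1
Check constraint: 5*-0.1 = -0.5 >= -3 -- satisfied.
Step 2: Compute optimal value.
f(x*) = 10*(-0.1)^2 + 2*(-0.1) = -0.1


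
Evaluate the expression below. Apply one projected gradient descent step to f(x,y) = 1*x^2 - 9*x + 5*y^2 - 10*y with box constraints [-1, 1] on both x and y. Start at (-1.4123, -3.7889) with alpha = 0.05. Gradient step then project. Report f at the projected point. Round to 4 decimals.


Step 1: Compute gradient at (-1.4123, -3.7889).
grad_x = 2*1*-1.4123 - 9 = -11.8246
grad_y = 2*5*-3.7889 - 10 = -47.889
Step 2: Gradient step.
x_raw = -1.4123 - 0.05*-11.8246 = -0.8211
y_raw = -3.7889 - 0.05*-47.889 = -1.3945
Step 3: Project onto [-1, 1].
x_proj = clip(-0.8211) = -0.8211
y_proj = clip(-1.3945) = -1.0
Step 4: Evaluate f.
f(-0.8211, -1.0) = 23.0638


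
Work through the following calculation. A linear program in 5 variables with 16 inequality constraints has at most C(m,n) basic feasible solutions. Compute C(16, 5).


Each vertex corresponds to some choice of n active constraints out of m, so the number of vertices is at most C(m, n) = m! / (n!(m-n)!).
m = 16, n = 5
Numerator: 16 * 15 * 14 * 13 * 12
Denominator: 5! = 120
C(16, 5) = 4368


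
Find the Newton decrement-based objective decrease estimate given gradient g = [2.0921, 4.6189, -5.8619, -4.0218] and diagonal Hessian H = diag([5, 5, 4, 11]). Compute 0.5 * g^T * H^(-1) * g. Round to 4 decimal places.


Step 1: H is diagonal, so H^(-1) * g = [0.4184, 0.9238, -1.4655, -0.3656].
Step 2: g^T H^(-1) g = sum_i g_i^2 / H_ii
  = (2.0921)^2/5 + (4.6189)^2/5 + (-5.8619)^2/4 + (-4.0218)^2/11
  = 0.8754 + 4.2668 + 8.5905 + 1.4704 = 15.2031
Step 3: Objective decrease = 0.5 * g^T H^(-1) g = 7.6016


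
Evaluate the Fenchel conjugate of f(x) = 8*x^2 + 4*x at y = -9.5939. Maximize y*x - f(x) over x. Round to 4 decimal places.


f*(y) = sup_x {y*x - a*x^2 - b*x} = sup_x {(y-b)*x - a*x^2}
FOC: (y - b) - 2a*x = 0 => x* = (y - b)/(2a)
x* = (-9.5939 - 4)/(2*8) = -0.8496
f*(-9.5939) = (y-b)^2/(4a) = (-9.5939 - 4)^2/(4*8)
= 184.7941/32 = 5.7748


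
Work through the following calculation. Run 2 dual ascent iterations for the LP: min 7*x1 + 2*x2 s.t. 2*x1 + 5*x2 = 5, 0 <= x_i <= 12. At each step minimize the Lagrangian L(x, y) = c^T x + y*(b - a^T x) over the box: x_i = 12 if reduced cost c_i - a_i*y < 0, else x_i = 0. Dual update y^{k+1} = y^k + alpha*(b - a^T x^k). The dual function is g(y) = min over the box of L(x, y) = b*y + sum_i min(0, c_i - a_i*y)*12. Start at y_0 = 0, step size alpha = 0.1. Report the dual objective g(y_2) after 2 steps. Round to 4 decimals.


Dual ascent for LP: min 7*x1 + 2*x2, 2*x1 + 5*x2 = 5, 0 <= x_i <= 12
Step 1: y^k = 0.0, reduced costs: (7.0, 2.0)
  x^k = (0.0, 0.0), subgradient = b - a^T x = 5.0
  y^{k+1} = 0.0 + 0.1*5.0 = 0.5
Step 2: y^k = 0.5, reduced costs: (6.0, -0.5)
  x^k = (0.0, 12.0), subgradient = b - a^T x = -55.0
  y^{k+1} = 0.5 + 0.1*-55.0 = -5.0
Dual objective at y_2 = -5.0: reduced costs (17.0, 27.0), box minimizer x = (0.0, 0.0)
g(y_2) = b*y + (c1 - a1*y)*x1 + (c2 - a2*y)*x2 = 5*(-5.0) + 17.0*0.0 + 27.0*0.0 = -25.0 + 0.0 + 0.0 = -25.0


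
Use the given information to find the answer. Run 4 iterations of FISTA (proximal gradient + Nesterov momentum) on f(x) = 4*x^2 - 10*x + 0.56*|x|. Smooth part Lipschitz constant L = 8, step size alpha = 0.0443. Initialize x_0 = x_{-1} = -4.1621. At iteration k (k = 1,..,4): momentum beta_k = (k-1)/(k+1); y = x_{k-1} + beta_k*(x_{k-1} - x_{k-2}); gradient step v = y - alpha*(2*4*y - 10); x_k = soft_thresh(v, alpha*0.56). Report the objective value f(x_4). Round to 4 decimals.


FISTA on f(x) = 4*x^2 - 10*x + 0.56*|x|
L = 8, alpha = 0.0443
Iteration 1: beta = 0.0, y = -4.1621 + 0.0*(-4.1621 + 4.1621) = -4.1621
  grad(y) = -43.2968, v = y - alpha*grad = -2.2441
  prox(v) = soft_thresh(-2.2441, 0.0248) = -2.2192
Iteration 2: beta = 0.3333, y = -2.2192 + 0.3333*(-2.2192 + 4.1621) = -1.5716
  grad(y) = -22.573, v = y - alpha*grad = -0.5716
  prox(v) = soft_thresh(-0.5716, 0.0248) = -0.5468
Iteration 3: beta = 0.5, y = -0.5468 + 0.5*(-0.5468 + 2.2192) = 0.2894
  grad(y) = -7.685, v = y - alpha*grad = 0.6298
  prox(v) = soft_thresh(0.6298, 0.0248) = 0.605
Iteration 4: beta = 0.6, y = 0.605 + 0.6*(0.605 + 0.5468) = 1.2961
  grad(y) = 0.3689, v = y - alpha*grad = 1.2798
  prox(v) = soft_thresh(1.2798, 0.0248) = 1.255
f(x_4) = 4*1.255^2 - 10*1.255 + 0.56*|1.255| = -5.5471


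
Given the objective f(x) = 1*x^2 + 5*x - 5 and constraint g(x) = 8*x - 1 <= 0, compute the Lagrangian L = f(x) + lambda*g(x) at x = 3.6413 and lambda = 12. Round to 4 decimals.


Step 1: Evaluate f(x).
f(3.6413) = 1*3.6413^2 + 5*3.6413 - 5 = 26.4656
Step 2: Evaluate g(x).
g(3.6413) = 8*3.6413 - 1 = 28.1304
Step 3: Compute Lagrangian.
L = 26.4656 + 12*28.1304 = 364.0304


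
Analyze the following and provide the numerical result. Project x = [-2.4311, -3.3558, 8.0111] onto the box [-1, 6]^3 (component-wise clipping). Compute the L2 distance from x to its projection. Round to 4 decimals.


Project each component onto [-1, 6].
clip(-2.4311) = -1.0, clip(-3.3558) = -1.0, clip(8.0111) = 6.0
Projection = [-1.0, -1.0, 6.0]
Squared diffs: [2.048, 5.5498, 4.0445]
Distance = sqrt(11.6423) = 3.4121


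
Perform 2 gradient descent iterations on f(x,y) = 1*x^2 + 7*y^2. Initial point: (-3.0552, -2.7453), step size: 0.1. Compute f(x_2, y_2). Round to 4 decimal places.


Gradient descent on f(x,y) = 1*x^2 + 7*y^2.
Starting point: (-3.0552, -2.7453), alpha = 0.1
Step 1: grad_x = 2*1*-3.0552 = -6.1104, grad_y = 2*7*-2.7453 = -38.4342
  x_1 = -3.0552 - 0.1*-6.1104 = -2.4442
  y_1 = -2.7453 - 0.1*-38.4342 = 1.0981
Step 2: grad_x = 2*1*-2.4442 = -4.8883, grad_y = 2*7*1.0981 = 15.3737
  x_2 = -2.4442 - 0.1*-4.8883 = -1.9553
  y_2 = 1.0981 - 0.1*15.3737 = -0.4392
f(-1.9553, -0.4392) = 1*(-1.9553)^2 + 7*(-0.4392)^2 = 5.1739


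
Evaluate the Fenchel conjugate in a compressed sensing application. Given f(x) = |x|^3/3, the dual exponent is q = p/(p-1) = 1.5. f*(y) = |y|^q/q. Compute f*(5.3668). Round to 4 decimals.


The conjugate exponent q satisfies 1/p + 1/q = 1.
p = 3, so q = 3/(3 - 1) = 1.5
|y|^q = 5.3668^1.5 = 12.4329
f*(5.3668) = 12.4329 / 1.5 = 8.2886


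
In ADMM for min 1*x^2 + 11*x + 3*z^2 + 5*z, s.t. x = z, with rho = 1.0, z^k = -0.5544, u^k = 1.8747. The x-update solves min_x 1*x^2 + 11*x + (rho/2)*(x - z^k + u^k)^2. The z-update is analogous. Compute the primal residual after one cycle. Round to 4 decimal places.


ADMM iteration with rho = 1.0, z^k = -0.5544, u^k = 1.8747
Step 1: x-update.
Minimize 1*x^2 + 11*x + (1.0/2)*(x + 0.5544 + 1.8747)^2
FOC: (2*1 + 1.0)*x = -11 + 1.0*(-0.5544 - 1.8747)
x^{k+1} = -4.4764
Step 2: z-update.
Minimize 3*z^2 + 5*z + (1.0/2)*(-4.4764 - z + 1.8747)^2
FOC: (2*3 + 1.0)*z = -5 + 1.0*(-4.4764 + 1.8747)
z^{k+1} = -1.086
Step 3: u-update.
u^{k+1} = 1.8747 - 4.4764 + 1.086 = -1.5157
Step 4: Primal residual = |-4.4764 + 1.086| = 3.3904


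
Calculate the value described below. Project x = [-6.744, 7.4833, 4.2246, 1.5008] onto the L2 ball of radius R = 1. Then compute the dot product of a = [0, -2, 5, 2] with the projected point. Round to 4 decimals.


Step 1: Compute ||x|| (intermediates to 6 decimals).
||x|| = sqrt((-6.744)^2 + 7.4833^2 + 4.2246^2 + 1.5008^2) = 11.026376
Step 2: Project.
Since ||x|| > R, scale = R/||x|| = 1/11.026376 = 0.090692, proj(x) = scale * x
proj(x) = [-0.611627, 0.678675, 0.383137, 0.136111]
Step 3: Dot product.
a^T * proj(x) = 0*(-0.611627) - 2*0.678675 + 5*0.383137 + 2*0.136111 = 0.8306


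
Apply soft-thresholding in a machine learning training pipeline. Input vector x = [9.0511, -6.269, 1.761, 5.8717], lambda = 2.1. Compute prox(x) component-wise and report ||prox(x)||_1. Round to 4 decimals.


Soft-thresholding with lambda = 2.1:
prox(9.0511) = sign(9.0511)*max(|9.0511| - 2.1, 0) = 6.9511
prox(-6.269) = sign(-6.269)*max(|-6.269| - 2.1, 0) = -4.169
prox(1.761) = sign(1.761)*max(|1.761| - 2.1, 0) = 0.0
prox(5.8717) = sign(5.8717)*max(|5.8717| - 2.1, 0) = 3.7717
prox(x) = [6.9511, -4.169, 0.0, 3.7717]
||prox(x)||_1 = 6.9511 + 4.169 + 0.0 + 3.7717 = 14.8918


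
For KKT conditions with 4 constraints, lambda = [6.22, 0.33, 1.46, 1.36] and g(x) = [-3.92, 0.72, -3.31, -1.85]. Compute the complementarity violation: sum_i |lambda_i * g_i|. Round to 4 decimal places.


KKT complementary slackness check:
lambda_1 * g_1 = 6.22 * -3.92 = -24.3824
lambda_2 * g_2 = 0.33 * 0.72 = 0.2376
lambda_3 * g_3 = 1.46 * -3.31 = -4.8326
lambda_4 * g_4 = 1.36 * -1.85 = -2.516
Total violation = 24.3824 + 0.2376 + 4.8326 + 2.516 = 31.9686


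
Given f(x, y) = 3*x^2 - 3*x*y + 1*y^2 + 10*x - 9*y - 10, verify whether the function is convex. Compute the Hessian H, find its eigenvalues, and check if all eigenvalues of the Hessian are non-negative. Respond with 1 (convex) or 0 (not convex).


The Hessian of f(x,y) = 3*x^2 - 3*x*y + 1*y^2 + 10*x - 9*y - 10 is:
H = [[6, -3], [-3, 2]]
Trace = 6 + 2 = 8
Determinant = 6*2 - (-3)^2 = 3
Discriminant = (8)^2 - 4*3 = 52.0
Eigenvalues: lambda_1 = 0.3944, lambda_2 = 7.6056
The function is convex.

1


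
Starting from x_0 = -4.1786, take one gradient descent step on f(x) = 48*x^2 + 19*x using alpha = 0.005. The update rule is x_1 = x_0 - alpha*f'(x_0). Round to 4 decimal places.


We compute the gradient at x_0 and apply the update.
f'(x) = 96*x + 19
f'(-4.1786) = 96*-4.1786 + 19 = -382.1456
x_1 = -4.1786 - 0.005*-382.1456 = -2.2679


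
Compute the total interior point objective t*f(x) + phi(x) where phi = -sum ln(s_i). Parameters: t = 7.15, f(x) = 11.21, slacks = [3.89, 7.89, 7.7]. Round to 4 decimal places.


Step 1: Compute log-barrier.
ln values: [1.3584, 2.0656, 2.0412]
phi = -(1.3584 + 2.0656 + 2.0412) = -5.4652
Step 2: Compute augmented objective.
t*f(x) = 7.15*11.21 = 80.1515
Total = 80.1515 - 5.4652 = 74.6863


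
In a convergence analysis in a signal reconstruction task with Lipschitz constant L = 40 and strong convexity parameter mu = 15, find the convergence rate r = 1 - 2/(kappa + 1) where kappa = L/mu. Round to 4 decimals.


Step 1: Compute the condition number.
kappa = L/mu = 40/15 = 2.6667
Step 2: Compute the convergence rate.
r = 1 - 2/(kappa + 1) = 1 - 2*mu/(L + mu) = (L - mu)/(L + mu) = 25/55 = 0.4545


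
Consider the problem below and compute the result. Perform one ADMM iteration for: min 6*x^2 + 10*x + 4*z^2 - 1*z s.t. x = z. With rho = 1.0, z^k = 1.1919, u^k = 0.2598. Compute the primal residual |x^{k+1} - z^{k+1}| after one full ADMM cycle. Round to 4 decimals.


ADMM iteration with rho = 1.0, z^k = 1.1919, u^k = 0.2598
Step 1: x-update.
Minimize 6*x^2 + 10*x + (1.0/2)*(x - 1.1919 + 0.2598)^2
FOC: (2*6 + 1.0)*x = -10 + 1.0*(1.1919 - 0.2598)
x^{k+1} = -0.6975
Step 2: z-update.
Minimize 4*z^2 - 1*z + (1.0/2)*(-0.6975 - z + 0.2598)^2
FOC: (2*4 + 1.0)*z = 1 + 1.0*(-0.6975 + 0.2598)
z^{k+1} = 0.0625
Step 3: u-update.
u^{k+1} = 0.2598 - 0.6975 - 0.0625 = -0.5002
Step 4: Primal residual = |-0.6975 - 0.0625| = 0.76


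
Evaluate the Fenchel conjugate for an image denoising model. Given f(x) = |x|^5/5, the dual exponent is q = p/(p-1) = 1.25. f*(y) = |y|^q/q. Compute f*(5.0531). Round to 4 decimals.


The conjugate exponent q satisfies 1/p + 1/q = 1.
p = 5, so q = 5/(5 - 1) = 1.25
|y|^q = 5.0531^1.25 = 7.5761
f*(5.0531) = 7.5761 / 1.25 = 6.0609


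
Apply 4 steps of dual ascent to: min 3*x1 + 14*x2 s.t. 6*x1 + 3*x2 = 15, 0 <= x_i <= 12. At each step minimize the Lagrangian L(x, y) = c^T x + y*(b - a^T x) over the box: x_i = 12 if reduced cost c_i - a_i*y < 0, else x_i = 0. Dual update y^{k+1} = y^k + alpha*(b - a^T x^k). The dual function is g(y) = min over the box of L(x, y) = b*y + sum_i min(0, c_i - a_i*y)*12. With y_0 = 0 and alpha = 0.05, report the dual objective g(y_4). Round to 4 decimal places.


Dual ascent for LP: min 3*x1 + 14*x2, 6*x1 + 3*x2 = 15, 0 <= x_i <= 12
Step 1: y^k = 0.0, reduced costs: (3.0, 14.0)
  x^k = (0.0, 0.0), subgradient = b - a^T x = 15.0
  y^{k+1} = 0.0 + 0.05*15.0 = 0.75
Step 2: y^k = 0.75, reduced costs: (-1.5, 11.75)
  x^k = (12.0, 0.0), subgradient = b - a^T x = -57.0
  y^{k+1} = 0.75 + 0.05*-57.0 = -2.1
Step 3: y^k = -2.1, reduced costs: (15.6, 20.3)
  x^k = (0.0, 0.0), subgradient = b - a^T x = 15.0
  y^{k+1} = -2.1 + 0.05*15.0 = -1.35
Step 4: y^k = -1.35, reduced costs: (11.1, 18.05)
  x^k = (0.0, 0.0), subgradient = b - a^T x = 15.0
  y^{k+1} = -1.35 + 0.05*15.0 = -0.6
Dual objective at y_4 = -0.6: reduced costs (6.6, 15.8), box minimizer x = (0.0, 0.0)
g(y_4) = b*y + (c1 - a1*y)*x1 + (c2 - a2*y)*x2 = 15*(-0.6) + 6.6*0.0 + 15.8*0.0 = -9.0 + 0.0 + 0.0 = -9.0


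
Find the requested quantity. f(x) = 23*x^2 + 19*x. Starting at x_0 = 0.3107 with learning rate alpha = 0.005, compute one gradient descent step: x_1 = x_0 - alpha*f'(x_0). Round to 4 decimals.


We compute the gradient at x_0 and apply the update.
f'(x) = 46*x + 19
f'(0.3107) = 46*0.3107 + 19 = 33.2922
x_1 = 0.3107 - 0.005*33.2922 = 0.1442


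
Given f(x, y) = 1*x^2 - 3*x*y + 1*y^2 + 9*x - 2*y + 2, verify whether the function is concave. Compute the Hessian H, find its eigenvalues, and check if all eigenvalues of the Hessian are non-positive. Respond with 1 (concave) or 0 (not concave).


The Hessian of f(x,y) = 1*x^2 - 3*x*y + 1*y^2 + 9*x - 2*y + 2 is:
H = [[2, -3], [-3, 2]]
Trace = 2 + 2 = 4
Determinant = 2*2 - (-3)^2 = -5
Discriminant = (4)^2 - 4*-5 = 36.0
Eigenvalues: lambda_1 = -1.0, lambda_2 = 5.0
The function is not concave.

0


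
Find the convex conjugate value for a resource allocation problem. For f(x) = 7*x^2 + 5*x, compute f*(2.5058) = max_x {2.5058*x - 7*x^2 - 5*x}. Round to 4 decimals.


f*(y) = sup_x {y*x - a*x^2 - b*x} = sup_x {(y-b)*x - a*x^2}
FOC: (y - b) - 2a*x = 0 => x* = (y - b)/(2a)
x* = (2.5058 - 5)/(2*7) = -0.1782
f*(2.5058) = (y-b)^2/(4a) = (2.5058 - 5)^2/(4*7)
= 6.221/28 = 0.2222


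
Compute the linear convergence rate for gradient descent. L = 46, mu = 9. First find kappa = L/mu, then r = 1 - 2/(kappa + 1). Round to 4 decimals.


Step 1: Compute the condition number.
kappa = L/mu = 46/9 = 5.1111
Step 2: Compute the convergence rate.
r = 1 - 2/(kappa + 1) = 1 - 2*mu/(L + mu) = (L - mu)/(L + mu) = 37/55 = 0.6727


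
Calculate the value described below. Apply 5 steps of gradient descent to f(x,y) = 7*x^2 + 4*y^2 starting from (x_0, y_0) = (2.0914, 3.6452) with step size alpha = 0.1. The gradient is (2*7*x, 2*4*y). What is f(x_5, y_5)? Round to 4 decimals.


Gradient descent on f(x,y) = 7*x^2 + 4*y^2.
Starting point: (2.0914, 3.6452), alpha = 0.1
Step 1: grad_x = 2*7*2.0914 = 29.2796, grad_y = 2*4*3.6452 = 29.1616
  x_1 = 2.0914 - 0.1*29.2796 = -0.8366
  y_1 = 3.6452 - 0.1*29.1616 = 0.729
Step 2: grad_x = 2*7*-0.8366 = -11.7118, grad_y = 2*4*0.729 = 5.8323
  x_2 = -0.8366 - 0.1*-11.7118 = 0.3346
  y_2 = 0.729 - 0.1*5.8323 = 0.1458
Step 3: grad_x = 2*7*0.3346 = 4.6847, grad_y = 2*4*0.1458 = 1.1665
  x_3 = 0.3346 - 0.1*4.6847 = -0.1338
  y_3 = 0.1458 - 0.1*1.1665 = 0.0292
Step 4: grad_x = 2*7*-0.1338 = -1.8739, grad_y = 2*4*0.0292 = 0.2333
  x_4 = -0.1338 - 0.1*-1.8739 = 0.0535
  y_4 = 0.0292 - 0.1*0.2333 = 0.0058
Step 5: grad_x = 2*7*0.0535 = 0.7496, grad_y = 2*4*0.0058 = 0.0467
  x_5 = 0.0535 - 0.1*0.7496 = -0.0214
  y_5 = 0.0058 - 0.1*0.0467 = 0.0012
f(-0.0214, 0.0012) = 7*(-0.0214)^2 + 4*0.0012^2 = 0.0032


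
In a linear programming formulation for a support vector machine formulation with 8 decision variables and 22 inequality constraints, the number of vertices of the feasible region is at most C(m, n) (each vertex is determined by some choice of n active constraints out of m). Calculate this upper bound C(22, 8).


Each vertex corresponds to some choice of n active constraints out of m, so the number of vertices is at most C(m, n) = m! / (n!(m-n)!).
m = 22, n = 8
Numerator: 22 * 21 * 20 * 19 * 18 * 17 * 16 * 15
Denominator: 8! = 40320
C(22, 8) = 319770


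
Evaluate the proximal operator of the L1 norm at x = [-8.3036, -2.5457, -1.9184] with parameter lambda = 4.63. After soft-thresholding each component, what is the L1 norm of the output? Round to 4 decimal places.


Soft-thresholding with lambda = 4.63:
prox(-8.3036) = sign(-8.3036)*max(|-8.3036| - 4.63, 0) = -3.6736
prox(-2.5457) = sign(-2.5457)*max(|-2.5457| - 4.63, 0) = 0.0
prox(-1.9184) = sign(-1.9184)*max(|-1.9184| - 4.63, 0) = 0.0
prox(x) = [-3.6736, 0.0, 0.0]
||prox(x)||_1 = 3.6736 + 0.0 + 0.0 = 3.6736


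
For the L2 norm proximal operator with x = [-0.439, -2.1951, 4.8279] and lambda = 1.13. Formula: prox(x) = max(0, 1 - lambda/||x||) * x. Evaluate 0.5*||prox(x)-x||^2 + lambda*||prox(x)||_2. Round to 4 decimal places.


Step 1: Compute ||x||.
||x|| = 5.3216
Step 2: Compute scaling factor.
scale = max(0, 1 - 1.13/5.3216) = 0.7877
Step 3: prox(x) = [-0.3458, -1.729, 3.8027]
||prox(x)|| = 4.1916
Step 4: Proximal objective.
0.5*||prox-x||^2 = 0.6385
lambda*||prox|| = 4.7365
Total = 5.375


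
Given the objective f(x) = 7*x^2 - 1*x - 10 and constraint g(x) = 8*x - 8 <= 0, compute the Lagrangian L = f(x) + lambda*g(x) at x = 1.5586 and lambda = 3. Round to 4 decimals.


Step 1: Evaluate f(x).
f(1.5586) = 7*1.5586^2 - 1*1.5586 - 10 = 5.446
Step 2: Evaluate g(x).
g(1.5586) = 8*1.5586 - 8 = 4.4688
Step 3: Compute Lagrangian.
L = 5.446 + 3*4.4688 = 18.8524


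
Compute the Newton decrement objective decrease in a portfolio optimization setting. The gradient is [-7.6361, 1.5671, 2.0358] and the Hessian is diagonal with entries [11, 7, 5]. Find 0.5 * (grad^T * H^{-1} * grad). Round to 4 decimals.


Step 1: H is diagonal, so H^(-1) * g = [-0.6942, 0.2239, 0.4072].
Step 2: g^T H^(-1) g = sum_i g_i^2 / H_ii
  = (-7.6361)^2/11 + (1.5671)^2/7 + (2.0358)^2/5
  = 5.3009 + 0.3508 + 0.8289 = 6.4806
Step 3: Objective decrease = 0.5 * g^T H^(-1) g = 3.2403


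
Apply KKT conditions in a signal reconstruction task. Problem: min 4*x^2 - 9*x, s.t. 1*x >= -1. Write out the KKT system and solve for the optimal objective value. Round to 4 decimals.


Step 1: Try lambda = 0 (constraint inactive).
Stationarity: 2*4*x - 9 = 0
x* = 9/(2*4) = 1.125
Check constraint: 1*1.125 = 1.125 >= -1 -- satisfied.
Step 2: Compute optimal value.
f(x*) = 4*1.125^2 - 9*1.125 = -5.0625


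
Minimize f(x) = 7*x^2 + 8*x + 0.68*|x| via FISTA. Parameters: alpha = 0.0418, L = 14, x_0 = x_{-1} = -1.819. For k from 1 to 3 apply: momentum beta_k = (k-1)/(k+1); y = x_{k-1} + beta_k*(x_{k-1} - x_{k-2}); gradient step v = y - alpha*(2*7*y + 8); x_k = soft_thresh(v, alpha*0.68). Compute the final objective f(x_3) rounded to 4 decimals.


FISTA on f(x) = 7*x^2 + 8*x + 0.68*|x|
L = 14, alpha = 0.0418
Iteration 1: beta = 0.0, y = -1.819 + 0.0*(-1.819 + 1.819) = -1.819
  grad(y) = -17.466, v = y - alpha*grad = -1.0889
  prox(v) = soft_thresh(-1.0889, 0.0284) = -1.0605
Iteration 2: beta = 0.3333, y = -1.0605 + 0.3333*(-1.0605 + 1.819) = -0.8077
  grad(y) = -3.3073, v = y - alpha*grad = -0.6694
  prox(v) = soft_thresh(-0.6694, 0.0284) = -0.641
Iteration 3: beta = 0.5, y = -0.641 + 0.5*(-0.641 + 1.0605) = -0.4312
  grad(y) = 1.9626, v = y - alpha*grad = -0.5133
  prox(v) = soft_thresh(-0.5133, 0.0284) = -0.4849
f(x_3) = 7*(-0.4849)^2 + 8*(-0.4849) + 0.68*|-0.4849| = -1.9035


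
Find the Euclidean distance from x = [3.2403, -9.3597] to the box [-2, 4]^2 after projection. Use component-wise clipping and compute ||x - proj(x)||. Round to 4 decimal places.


Project each component onto [-2, 4].
clip(3.2403) = 3.2403, clip(-9.3597) = -2.0
Projection = [3.2403, -2.0]
Squared diffs: [0.0, 54.1652]
Distance = sqrt(54.1652) = 7.3597


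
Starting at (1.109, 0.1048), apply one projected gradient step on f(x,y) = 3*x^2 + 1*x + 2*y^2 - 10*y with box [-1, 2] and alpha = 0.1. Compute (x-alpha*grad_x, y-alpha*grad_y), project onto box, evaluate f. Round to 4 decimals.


Step 1: Compute gradient at (1.109, 0.1048).
grad_x = 2*3*1.109 + 1 = 7.654
grad_y = 2*2*0.1048 - 10 = -9.5808
Step 2: Gradient step.
x_raw = 1.109 - 0.1*7.654 = 0.3436
y_raw = 0.1048 - 0.1*-9.5808 = 1.0629
Step 3: Project onto [-1, 2].
x_proj = clip(0.3436) = 0.3436
y_proj = clip(1.0629) = 1.0629
Step 4: Evaluate f.
f(0.3436, 1.0629) = -7.6716


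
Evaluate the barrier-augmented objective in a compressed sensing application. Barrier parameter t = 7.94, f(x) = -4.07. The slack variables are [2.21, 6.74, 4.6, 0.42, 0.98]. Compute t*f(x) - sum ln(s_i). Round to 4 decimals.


Step 1: Compute log-barrier.
ln values: [0.793, 1.9081, 1.5261, -0.8675, -0.0202]
phi = -(0.793 + 1.9081 + 1.5261 - 0.8675 - 0.0202) = -3.3394
Step 2: Compute augmented objective.
t*f(x) = 7.94*-4.07 = -32.3158
Total = -32.3158 - 3.3394 = -35.6552


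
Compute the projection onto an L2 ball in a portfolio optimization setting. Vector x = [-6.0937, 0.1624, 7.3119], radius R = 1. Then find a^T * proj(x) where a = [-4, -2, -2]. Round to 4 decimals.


Step 1: Compute ||x|| (intermediates to 6 decimals).
||x|| = sqrt((-6.0937)^2 + 0.1624^2 + 7.3119^2) = 9.519634
Step 2: Project.
Since ||x|| > R, scale = R/||x|| = 1/9.519634 = 0.105046, proj(x) = scale * x
proj(x) = [-0.640119, 0.017059, 0.768086]
Step 3: Dot product.
a^T * proj(x) = -4*(-0.640119) - 2*0.017059 - 2*0.768086 = 0.9902


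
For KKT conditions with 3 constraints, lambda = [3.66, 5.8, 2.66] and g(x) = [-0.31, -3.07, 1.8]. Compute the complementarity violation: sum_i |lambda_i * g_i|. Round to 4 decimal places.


KKT complementary slackness check:
lambda_1 * g_1 = 3.66 * -0.31 = -1.1346
lambda_2 * g_2 = 5.8 * -3.07 = -17.806
lambda_3 * g_3 = 2.66 * 1.8 = 4.788
Total violation = 1.1346 + 17.806 + 4.788 = 23.7286


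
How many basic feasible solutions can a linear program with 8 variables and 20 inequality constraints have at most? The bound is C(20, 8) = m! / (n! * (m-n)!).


Each vertex corresponds to some choice of n active constraints out of m, so the number of vertices is at most C(m, n) = m! / (n!(m-n)!).
m = 20, n = 8
Numerator: 20 * 19 * 18 * 17 * 16 * 15 * 14 * 13
Denominator: 8! = 40320
C(20, 8) = 125970


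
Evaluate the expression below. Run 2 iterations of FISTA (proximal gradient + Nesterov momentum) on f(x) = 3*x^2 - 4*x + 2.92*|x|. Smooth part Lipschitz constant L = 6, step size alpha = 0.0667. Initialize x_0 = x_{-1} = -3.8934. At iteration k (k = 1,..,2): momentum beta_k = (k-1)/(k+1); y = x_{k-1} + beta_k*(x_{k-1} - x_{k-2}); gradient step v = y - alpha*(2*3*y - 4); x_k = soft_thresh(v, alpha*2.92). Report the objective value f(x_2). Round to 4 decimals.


FISTA on f(x) = 3*x^2 - 4*x + 2.92*|x|
L = 6, alpha = 0.0667
Iteration 1: beta = 0.0, y = -3.8934 + 0.0*(-3.8934 + 3.8934) = -3.8934
  grad(y) = -27.3604, v = y - alpha*grad = -2.0685
  prox(v) = soft_thresh(-2.0685, 0.1948) = -1.8737
Iteration 2: beta = 0.3333, y = -1.8737 + 0.3333*(-1.8737 + 3.8934) = -1.2005
  grad(y) = -11.2028, v = y - alpha*grad = -0.4532
  prox(v) = soft_thresh(-0.4532, 0.1948) = -0.2585
f(x_2) = 3*(-0.2585)^2 - 4*(-0.2585) + 2.92*|-0.2585| = 1.9891


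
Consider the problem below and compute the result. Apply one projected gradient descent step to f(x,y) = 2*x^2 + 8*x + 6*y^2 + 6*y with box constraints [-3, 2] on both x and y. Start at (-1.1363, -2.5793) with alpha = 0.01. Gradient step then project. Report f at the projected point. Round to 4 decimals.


Step 1: Compute gradient at (-1.1363, -2.5793).
grad_x = 2*2*-1.1363 + 8 = 3.4548
grad_y = 2*6*-2.5793 + 6 = -24.9516
Step 2: Gradient step.
x_raw = -1.1363 - 0.01*3.4548 = -1.1708
y_raw = -2.5793 - 0.01*-24.9516 = -2.3298
Step 3: Project onto [-3, 2].
x_proj = clip(-1.1708) = -1.1708
y_proj = clip(-2.3298) = -2.3298
Step 4: Evaluate f.
f(-1.1708, -2.3298) = 11.9636


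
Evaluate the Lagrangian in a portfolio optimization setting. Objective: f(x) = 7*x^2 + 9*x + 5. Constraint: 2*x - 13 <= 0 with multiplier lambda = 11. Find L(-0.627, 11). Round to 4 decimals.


Step 1: Evaluate f(x).
f(-0.627) = 7*(-0.627)^2 + 9*(-0.627) + 5 = 2.1089
Step 2: Evaluate g(x).
g(-0.627) = 2*-0.627 - 13 = -14.254
Step 3: Compute Lagrangian.
L = 2.1089 + 11*-14.254 = -154.6851


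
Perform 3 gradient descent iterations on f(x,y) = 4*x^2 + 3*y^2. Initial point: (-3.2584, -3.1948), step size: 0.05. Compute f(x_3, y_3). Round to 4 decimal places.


Gradient descent on f(x,y) = 4*x^2 + 3*y^2.
Starting point: (-3.2584, -3.1948), alpha = 0.05
Step 1: grad_x = 2*4*-3.2584 = -26.0672, grad_y = 2*3*-3.1948 = -19.1688
  x_1 = -3.2584 - 0.05*-26.0672 = -1.955
  y_1 = -3.1948 - 0.05*-19.1688 = -2.2364
Step 2: grad_x = 2*4*-1.955 = -15.6403, grad_y = 2*3*-2.2364 = -13.4182
  x_2 = -1.955 - 0.05*-15.6403 = -1.173
  y_2 = -2.2364 - 0.05*-13.4182 = -1.5655
Step 3: grad_x = 2*4*-1.173 = -9.3842, grad_y = 2*3*-1.5655 = -9.3927
  x_3 = -1.173 - 0.05*-9.3842 = -0.7038
  y_3 = -1.5655 - 0.05*-9.3927 = -1.0958
f(-0.7038, -1.0958) = 4*(-0.7038)^2 + 3*(-1.0958)^2 = 5.5839


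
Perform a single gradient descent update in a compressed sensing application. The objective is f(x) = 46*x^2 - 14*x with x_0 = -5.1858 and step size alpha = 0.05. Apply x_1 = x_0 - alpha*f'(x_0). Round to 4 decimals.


We compute the gradient at x_0 and apply the update.
f'(x) = 92*x - 14
f'(-5.1858) = 92*-5.1858 - 14 = -491.0936
x_1 = -5.1858 - 0.05*-491.0936 = 19.3689


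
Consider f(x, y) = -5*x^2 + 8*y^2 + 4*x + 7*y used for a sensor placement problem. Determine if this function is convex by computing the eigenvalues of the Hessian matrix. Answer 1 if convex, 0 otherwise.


The Hessian of f(x,y) = -5*x^2 + 8*y^2 + 4*x + 7*y is:
H = [[-10, 0], [0, 16]]
Trace = -10 + 16 = 6
Determinant = -10*16 - (0)^2 = -160
Discriminant = (6)^2 - 4*-160 = 676.0
Eigenvalues: lambda_1 = -10.0, lambda_2 = 16.0
The function is not convex.

0


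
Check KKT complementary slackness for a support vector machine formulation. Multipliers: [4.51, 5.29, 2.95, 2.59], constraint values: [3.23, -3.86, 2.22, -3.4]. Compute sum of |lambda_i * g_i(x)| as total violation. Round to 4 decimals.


KKT complementary slackness check:
lambda_1 * g_1 = 4.51 * 3.23 = 14.5673
lambda_2 * g_2 = 5.29 * -3.86 = -20.4194
lambda_3 * g_3 = 2.95 * 2.22 = 6.549
lambda_4 * g_4 = 2.59 * -3.4 = -8.806
Total violation = 14.5673 + 20.4194 + 6.549 + 8.806 = 50.3417


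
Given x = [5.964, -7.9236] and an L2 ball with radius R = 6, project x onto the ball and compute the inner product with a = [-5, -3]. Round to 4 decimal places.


Step 1: Compute ||x|| (intermediates to 6 decimals).
||x|| = sqrt(5.964^2 + (-7.9236)^2) = 9.917295
Step 2: Project.
Since ||x|| > R, scale = R/||x|| = 6/9.917295 = 0.605004, proj(x) = scale * x
proj(x) = [3.608244, -4.79381]
Step 3: Dot product.
a^T * proj(x) = -5*3.608244 - 3*(-4.79381) = -3.6598


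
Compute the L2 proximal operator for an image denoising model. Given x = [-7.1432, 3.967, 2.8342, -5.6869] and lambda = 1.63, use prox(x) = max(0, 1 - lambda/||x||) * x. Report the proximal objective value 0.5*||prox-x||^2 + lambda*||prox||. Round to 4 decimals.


Step 1: Compute ||x||.
||x|| = 10.3506
Step 2: Compute scaling factor.
scale = max(0, 1 - 1.63/10.3506) = 0.8425
Step 3: prox(x) = [-6.0183, 3.3423, 2.3879, -4.7913]
||prox(x)|| = 8.7206
Step 4: Proximal objective.
0.5*||prox-x||^2 = 1.3285
lambda*||prox|| = 14.2146
Total = 15.5431


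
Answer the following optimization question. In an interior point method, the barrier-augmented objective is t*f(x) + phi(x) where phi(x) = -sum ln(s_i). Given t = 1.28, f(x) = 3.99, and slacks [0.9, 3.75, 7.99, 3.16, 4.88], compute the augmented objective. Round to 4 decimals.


Step 1: Compute log-barrier.
ln values: [-0.1054, 1.3218, 2.0782, 1.1506, 1.5851]
phi = -(-0.1054 + 1.3218 + 2.0782 + 1.1506 + 1.5851) = -6.0303
Step 2: Compute augmented objective.
t*f(x) = 1.28*3.99 = 5.1072
Total = 5.1072 - 6.0303 = -0.9231


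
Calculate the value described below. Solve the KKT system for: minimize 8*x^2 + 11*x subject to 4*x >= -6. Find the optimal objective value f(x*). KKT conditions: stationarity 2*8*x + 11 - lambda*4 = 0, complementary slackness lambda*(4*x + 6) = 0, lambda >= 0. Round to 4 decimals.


Step 1: Try lambda = 0 (constraint inactive).
Stationarity: 2*8*x + 11 = 0
x* = -11/(2*8) = -0.6875
Check constraint: 4*-0.6875 = -2.75 >= -6 -- satisfied.
Step 2: Compute optimal value.
f(x*) = 8*(-0.6875)^2 + 11*(-0.6875) = -3.7813


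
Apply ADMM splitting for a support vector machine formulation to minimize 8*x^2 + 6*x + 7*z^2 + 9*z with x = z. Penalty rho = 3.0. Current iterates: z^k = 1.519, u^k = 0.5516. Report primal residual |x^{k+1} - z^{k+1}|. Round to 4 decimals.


ADMM iteration with rho = 3.0, z^k = 1.519, u^k = 0.5516
Step 1: x-update.
Minimize 8*x^2 + 6*x + (3.0/2)*(x - 1.519 + 0.5516)^2
FOC: (2*8 + 3.0)*x = -6 + 3.0*(1.519 - 0.5516)
x^{k+1} = -0.163
Step 2: z-update.
Minimize 7*z^2 + 9*z + (3.0/2)*(-0.163 - z + 0.5516)^2
FOC: (2*7 + 3.0)*z = -9 + 3.0*(-0.163 + 0.5516)
z^{k+1} = -0.4608
Step 3: u-update.
u^{k+1} = 0.5516 - 0.163 + 0.4608 = 0.8494
Step 4: Primal residual = |-0.163 + 0.4608| = 0.2978


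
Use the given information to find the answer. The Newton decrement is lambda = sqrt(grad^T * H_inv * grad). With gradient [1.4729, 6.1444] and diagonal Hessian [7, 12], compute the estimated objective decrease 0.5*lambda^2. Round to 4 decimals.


Step 1: H is diagonal, so H^(-1) * g = [0.2104, 0.512].
Step 2: g^T H^(-1) g = sum_i g_i^2 / H_ii
  = (1.4729)^2/7 + (6.1444)^2/12
  = 0.3099 + 3.1461 = 3.4561
Step 3: Objective decrease = 0.5 * g^T H^(-1) g = 1.728
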